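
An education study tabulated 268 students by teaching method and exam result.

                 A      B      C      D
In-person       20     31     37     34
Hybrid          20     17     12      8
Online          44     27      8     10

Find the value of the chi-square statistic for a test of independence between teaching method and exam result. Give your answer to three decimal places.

38.217

Row totals: 122, 57, 89. Column totals: 84, 75, 57, 52. Grand total N = 268.
Expected counts (row total × column total / N):
  In-person, A: 122×84/268 = 38.23881
  In-person, B: 122×75/268 = 34.14179
  In-person, C: 122×57/268 = 25.94776
  In-person, D: 122×52/268 = 23.67164
  Hybrid, A: 57×84/268 = 17.86567
  Hybrid, B: 57×75/268 = 15.95149
  Hybrid, C: 57×57/268 = 12.12313
  Hybrid, D: 57×52/268 = 11.05970
  Online, A: 89×84/268 = 27.89552
  Online, B: 89×75/268 = 24.90672
  Online, C: 89×57/268 = 18.92910
  Online, D: 89×52/268 = 17.26866
Contributions (O − E)²/E:
  (20 − 38.23881)²/38.23881 = 8.6994
  (31 − 34.14179)²/34.14179 = 0.2891
  (37 − 25.94776)²/25.94776 = 4.7076
  (34 − 23.67164)²/23.67164 = 4.5064
  (20 − 17.86567)²/17.86567 = 0.2550
  (17 − 15.95149)²/15.95149 = 0.0689
  (12 − 12.12313)²/12.12313 = 0.0013
  (8 − 11.05970)²/11.05970 = 0.8465
  (44 − 27.89552)²/27.89552 = 9.2973
  (27 − 24.90672)²/24.90672 = 0.1759
  (8 − 18.92910)²/18.92910 = 6.3101
  (10 − 17.26866)²/17.26866 = 3.0595
χ² = 8.6994 + 0.2891 + 4.7076 + 4.5064 + 0.2550 + 0.0689 + 0.0013 + 0.8465 + 9.2973 + 0.1759 + 6.3101 + 3.0595 = 38.217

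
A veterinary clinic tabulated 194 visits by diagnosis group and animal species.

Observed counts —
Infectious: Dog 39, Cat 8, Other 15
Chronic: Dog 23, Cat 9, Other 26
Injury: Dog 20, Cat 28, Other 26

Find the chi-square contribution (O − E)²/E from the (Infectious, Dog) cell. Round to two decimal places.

6.25

Row total (Infectious) = 62; column total (Dog) = 82; N = 194.
Expected count E = 62 × 82 / 194 = 26.206.
Contribution = (O − E)²/E = (39 − 26.206)² / 26.206 = 6.25.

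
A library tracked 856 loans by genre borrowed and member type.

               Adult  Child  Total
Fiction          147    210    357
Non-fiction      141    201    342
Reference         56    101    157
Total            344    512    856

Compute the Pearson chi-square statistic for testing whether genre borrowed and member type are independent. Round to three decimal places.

Grand total N = 856.
Expected counts (row total × column total / N):
  Fiction, Adult: 357×344/856 = 143.4673
  Fiction, Child: 357×512/856 = 213.5327
  Non-fiction, Adult: 342×344/856 = 137.4393
  Non-fiction, Child: 342×512/856 = 204.5607
  Reference, Adult: 157×344/856 = 63.0935
  Reference, Child: 157×512/856 = 93.9065
Contributions (O − E)²/E:
  (147 − 143.4673)²/143.4673 = 0.0870
  (210 − 213.5327)²/213.5327 = 0.0584
  (141 − 137.4393)²/137.4393 = 0.0922
  (201 − 204.5607)²/204.5607 = 0.0620
  (56 − 63.0935)²/63.0935 = 0.7975
  (101 − 93.9065)²/93.9065 = 0.5358
χ² = 0.0870 + 0.0584 + 0.0922 + 0.0620 + 0.7975 + 0.5358 = 1.633

1.633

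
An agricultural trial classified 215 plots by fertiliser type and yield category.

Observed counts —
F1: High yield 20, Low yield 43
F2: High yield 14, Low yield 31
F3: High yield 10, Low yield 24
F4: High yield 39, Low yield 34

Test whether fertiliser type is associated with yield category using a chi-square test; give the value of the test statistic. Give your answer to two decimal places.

10.29

Row totals: 63, 45, 34, 73. Column totals: 83, 132. Grand total N = 215.
Expected counts (row total × column total / N):
  F1, High yield: 63×83/215 = 24.321
  F1, Low yield: 63×132/215 = 38.679
  F2, High yield: 45×83/215 = 17.372
  F2, Low yield: 45×132/215 = 27.628
  F3, High yield: 34×83/215 = 13.126
  F3, Low yield: 34×132/215 = 20.874
  F4, High yield: 73×83/215 = 28.181
  F4, Low yield: 73×132/215 = 44.819
Contributions (O − E)²/E:
  (20 − 24.321)²/24.321 = 0.7677
  (43 − 38.679)²/38.679 = 0.4827
  (14 − 17.372)²/17.372 = 0.6545
  (31 − 27.628)²/27.628 = 0.4116
  (10 − 13.126)²/13.126 = 0.7445
  (24 − 20.874)²/20.874 = 0.4681
  (39 − 28.181)²/28.181 = 4.1535
  (34 − 44.819)²/44.819 = 2.6116
χ² = 0.7677 + 0.4827 + 0.6545 + 0.4116 + 0.7445 + 0.4681 + 4.1535 + 2.6116 = 10.29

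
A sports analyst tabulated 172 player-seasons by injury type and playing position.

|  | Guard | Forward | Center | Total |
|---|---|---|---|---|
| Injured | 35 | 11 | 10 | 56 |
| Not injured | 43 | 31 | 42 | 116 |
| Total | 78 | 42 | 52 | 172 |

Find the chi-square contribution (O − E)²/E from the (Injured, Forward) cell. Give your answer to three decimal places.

Row total (Injured) = 56; column total (Forward) = 42; N = 172.
Expected count E = 56 × 42 / 172 = 13.67442.
Contribution = (O − E)²/E = (11 − 13.67442)² / 13.67442 = 0.523.

0.523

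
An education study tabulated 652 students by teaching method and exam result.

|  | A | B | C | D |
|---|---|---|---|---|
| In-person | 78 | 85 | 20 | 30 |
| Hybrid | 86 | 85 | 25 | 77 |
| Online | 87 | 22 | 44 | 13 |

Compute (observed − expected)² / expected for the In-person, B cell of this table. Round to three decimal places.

Row total (In-person) = 213; column total (B) = 192; N = 652.
Expected count E = 213 × 192 / 652 = 62.7239.
Contribution = (O − E)²/E = (85 − 62.7239)² / 62.7239 = 7.911.

7.911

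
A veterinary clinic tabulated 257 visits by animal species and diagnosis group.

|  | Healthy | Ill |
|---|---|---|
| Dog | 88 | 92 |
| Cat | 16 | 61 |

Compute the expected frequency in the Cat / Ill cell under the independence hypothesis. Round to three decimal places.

45.840

Row total (Cat) = 77; column total (Ill) = 153; grand total N = 257.
Expected count = (row total × column total) / N = 77 × 153 / 257 = 45.840.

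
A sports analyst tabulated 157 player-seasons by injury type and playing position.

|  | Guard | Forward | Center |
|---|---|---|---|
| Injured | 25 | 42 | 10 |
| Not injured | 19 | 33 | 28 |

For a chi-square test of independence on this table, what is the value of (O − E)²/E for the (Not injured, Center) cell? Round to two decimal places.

Row total (Not injured) = 80; column total (Center) = 38; N = 157.
Expected count E = 80 × 38 / 157 = 19.363.
Contribution = (O − E)²/E = (28 − 19.363)² / 19.363 = 3.85.

3.85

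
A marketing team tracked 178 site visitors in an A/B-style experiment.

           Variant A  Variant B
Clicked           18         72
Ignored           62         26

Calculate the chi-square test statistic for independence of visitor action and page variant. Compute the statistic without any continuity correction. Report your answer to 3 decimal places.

Row totals: 90, 88. Column totals: 80, 98. Grand total N = 178.
Expected counts (row total × column total / N):
  Clicked, Variant A: 90×80/178 = 40.4494
  Clicked, Variant B: 90×98/178 = 49.5506
  Ignored, Variant A: 88×80/178 = 39.5506
  Ignored, Variant B: 88×98/178 = 48.4494
Contributions (O − E)²/E:
  (18 − 40.4494)²/40.4494 = 12.4594
  (72 − 49.5506)²/49.5506 = 10.1709
  (62 − 39.5506)²/39.5506 = 12.7426
  (26 − 48.4494)²/48.4494 = 10.4021
χ² = 12.4594 + 10.1709 + 12.7426 + 10.4021 = 45.775

45.775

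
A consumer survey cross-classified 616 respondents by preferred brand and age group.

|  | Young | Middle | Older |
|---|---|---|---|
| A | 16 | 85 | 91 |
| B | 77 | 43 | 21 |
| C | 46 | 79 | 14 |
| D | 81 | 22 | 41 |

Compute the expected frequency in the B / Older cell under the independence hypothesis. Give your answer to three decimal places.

38.226

Row total (B) = 141; column total (Older) = 167; grand total N = 616.
Expected count = (row total × column total) / N = 141 × 167 / 616 = 38.226.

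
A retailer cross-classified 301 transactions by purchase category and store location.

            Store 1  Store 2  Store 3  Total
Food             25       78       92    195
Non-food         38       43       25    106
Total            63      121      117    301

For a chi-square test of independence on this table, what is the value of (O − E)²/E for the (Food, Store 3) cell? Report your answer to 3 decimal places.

3.464

Row total (Food) = 195; column total (Store 3) = 117; N = 301.
Expected count E = 195 × 117 / 301 = 75.7973.
Contribution = (O − E)²/E = (92 − 75.7973)² / 75.7973 = 3.464.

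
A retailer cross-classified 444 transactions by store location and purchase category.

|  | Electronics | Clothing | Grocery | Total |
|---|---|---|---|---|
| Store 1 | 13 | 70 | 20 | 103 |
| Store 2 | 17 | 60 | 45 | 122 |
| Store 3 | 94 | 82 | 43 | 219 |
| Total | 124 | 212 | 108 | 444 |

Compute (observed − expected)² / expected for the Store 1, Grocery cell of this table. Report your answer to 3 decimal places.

Row total (Store 1) = 103; column total (Grocery) = 108; N = 444.
Expected count E = 103 × 108 / 444 = 25.05405.
Contribution = (O − E)²/E = (20 − 25.05405)² / 25.05405 = 1.020.

1.020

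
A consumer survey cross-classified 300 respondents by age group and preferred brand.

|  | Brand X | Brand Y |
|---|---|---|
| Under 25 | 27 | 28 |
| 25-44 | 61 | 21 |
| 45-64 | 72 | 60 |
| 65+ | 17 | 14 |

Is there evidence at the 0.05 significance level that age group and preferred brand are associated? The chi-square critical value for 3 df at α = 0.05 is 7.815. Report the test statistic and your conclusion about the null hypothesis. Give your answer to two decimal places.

11.57; reject H₀

Row totals: 55, 82, 132, 31. Column totals: 177, 123. Grand total N = 300.
Expected counts (row total × column total / N):
  Under 25, Brand X: 55×177/300 = 32.450
  Under 25, Brand Y: 55×123/300 = 22.550
  25-44, Brand X: 82×177/300 = 48.380
  25-44, Brand Y: 82×123/300 = 33.620
  45-64, Brand X: 132×177/300 = 77.880
  45-64, Brand Y: 132×123/300 = 54.120
  65+, Brand X: 31×177/300 = 18.290
  65+, Brand Y: 31×123/300 = 12.710
Contributions (O − E)²/E:
  (27 − 32.450)²/32.450 = 0.9153
  (28 − 22.550)²/22.550 = 1.3172
  (61 − 48.380)²/48.380 = 3.2919
  (21 − 33.620)²/33.620 = 4.7372
  (72 − 77.880)²/77.880 = 0.4439
  (60 − 54.120)²/54.120 = 0.6388
  (17 − 18.290)²/18.290 = 0.0910
  (14 − 12.710)²/12.710 = 0.1309
χ² = 0.9153 + 1.3172 + 3.2919 + 4.7372 + 0.4439 + 0.6388 + 0.0910 + 0.1309 = 11.57
df = (4−1)(2−1) = 3. Since 11.57 > 7.815, reject the null hypothesis of independence at α = 0.05.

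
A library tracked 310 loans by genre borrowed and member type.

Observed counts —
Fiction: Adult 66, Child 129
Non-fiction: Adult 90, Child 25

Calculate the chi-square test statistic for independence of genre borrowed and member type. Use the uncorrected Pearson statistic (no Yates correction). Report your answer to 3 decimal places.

Row totals: 195, 115. Column totals: 156, 154. Grand total N = 310.
Expected counts (row total × column total / N):
  Fiction, Adult: 195×156/310 = 98.12903
  Fiction, Child: 195×154/310 = 96.87097
  Non-fiction, Adult: 115×156/310 = 57.87097
  Non-fiction, Child: 115×154/310 = 57.12903
Contributions (O − E)²/E:
  (66 − 98.12903)²/98.12903 = 10.5196
  (129 − 96.87097)²/96.87097 = 10.6562
  (90 − 57.87097)²/57.87097 = 17.8375
  (25 − 57.12903)²/57.12903 = 18.0692
χ² = 10.5196 + 10.6562 + 17.8375 + 18.0692 = 57.082

57.082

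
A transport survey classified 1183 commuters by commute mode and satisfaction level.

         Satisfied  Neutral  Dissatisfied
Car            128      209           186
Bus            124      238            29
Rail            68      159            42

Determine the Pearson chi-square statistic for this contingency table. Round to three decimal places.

Row totals: 523, 391, 269. Column totals: 320, 606, 257. Grand total N = 1183.
Expected counts (row total × column total / N):
  Car, Satisfied: 523×320/1183 = 141.4708
  Car, Neutral: 523×606/1183 = 267.9104
  Car, Dissatisfied: 523×257/1183 = 113.6188
  Bus, Satisfied: 391×320/1183 = 105.7650
  Bus, Neutral: 391×606/1183 = 200.2925
  Bus, Dissatisfied: 391×257/1183 = 84.9425
  Rail, Satisfied: 269×320/1183 = 72.7642
  Rail, Neutral: 269×606/1183 = 137.7971
  Rail, Dissatisfied: 269×257/1183 = 58.4387
Contributions (O − E)²/E:
  (128 − 141.4708)²/141.4708 = 1.2827
  (209 − 267.9104)²/267.9104 = 12.9537
  (186 − 113.6188)²/113.6188 = 46.1107
  (124 − 105.7650)²/105.7650 = 3.1439
  (238 − 200.2925)²/200.2925 = 7.0989
  (29 − 84.9425)²/84.9425 = 36.8433
  (68 − 72.7642)²/72.7642 = 0.3119
  (159 − 137.7971)²/137.7971 = 3.2625
  (42 − 58.4387)²/58.4387 = 4.6242
χ² = 1.2827 + 12.9537 + 46.1107 + 3.1439 + 7.0989 + 36.8433 + 0.3119 + 3.2625 + 4.6242 = 115.632

115.632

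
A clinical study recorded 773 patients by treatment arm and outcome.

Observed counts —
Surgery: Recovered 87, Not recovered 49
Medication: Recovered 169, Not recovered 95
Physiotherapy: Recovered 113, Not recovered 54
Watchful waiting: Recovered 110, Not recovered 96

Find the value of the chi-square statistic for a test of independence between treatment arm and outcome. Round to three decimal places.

Row totals: 136, 264, 167, 206. Column totals: 479, 294. Grand total N = 773.
Expected counts (row total × column total / N):
  Surgery, Recovered: 136×479/773 = 84.2743
  Surgery, Not recovered: 136×294/773 = 51.7257
  Medication, Recovered: 264×479/773 = 163.5912
  Medication, Not recovered: 264×294/773 = 100.4088
  Physiotherapy, Recovered: 167×479/773 = 103.4838
  Physiotherapy, Not recovered: 167×294/773 = 63.5162
  Watchful waiting, Recovered: 206×479/773 = 127.6507
  Watchful waiting, Not recovered: 206×294/773 = 78.3493
Contributions (O − E)²/E:
  (87 − 84.2743)²/84.2743 = 0.0882
  (49 − 51.7257)²/51.7257 = 0.1436
  (169 − 163.5912)²/163.5912 = 0.1788
  (95 − 100.4088)²/100.4088 = 0.2914
  (113 − 103.4838)²/103.4838 = 0.8751
  (54 − 63.5162)²/63.5162 = 1.4257
  (110 − 127.6507)²/127.6507 = 2.4406
  (96 − 78.3493)²/78.3493 = 3.9764
χ² = 0.0882 + 0.1436 + 0.1788 + 0.2914 + 0.8751 + 1.4257 + 2.4406 + 3.9764 = 9.420

9.420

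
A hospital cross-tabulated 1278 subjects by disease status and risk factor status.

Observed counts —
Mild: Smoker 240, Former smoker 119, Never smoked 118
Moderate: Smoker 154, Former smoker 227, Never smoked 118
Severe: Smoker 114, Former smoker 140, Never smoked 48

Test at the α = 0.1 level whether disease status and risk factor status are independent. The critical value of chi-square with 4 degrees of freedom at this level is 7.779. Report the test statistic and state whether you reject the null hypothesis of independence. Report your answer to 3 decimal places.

Row totals: 477, 499, 302. Column totals: 508, 486, 284. Grand total N = 1278.
Expected counts (row total × column total / N):
  Mild, Smoker: 477×508/1278 = 189.6056
  Mild, Former smoker: 477×486/1278 = 181.3944
  Mild, Never smoked: 477×284/1278 = 106.0000
  Moderate, Smoker: 499×508/1278 = 198.3505
  Moderate, Former smoker: 499×486/1278 = 189.7606
  Moderate, Never smoked: 499×284/1278 = 110.8889
  Severe, Smoker: 302×508/1278 = 120.0438
  Severe, Former smoker: 302×486/1278 = 114.8451
  Severe, Never smoked: 302×284/1278 = 67.1111
Contributions (O − E)²/E:
  (240 − 189.6056)²/189.6056 = 13.3941
  (119 − 181.3944)²/181.3944 = 21.4619
  (118 − 106.0000)²/106.0000 = 1.3585
  (154 − 198.3505)²/198.3505 = 9.9166
  (227 − 189.7606)²/189.7606 = 7.3080
  (118 − 110.8889)²/110.8889 = 0.4560
  (114 − 120.0438)²/120.0438 = 0.3043
  (140 − 114.8451)²/114.8451 = 5.5098
  (48 − 67.1111)²/67.1111 = 5.4422
χ² = 13.3941 + 21.4619 + 1.3585 + 9.9166 + 7.3080 + 0.4560 + 0.3043 + 5.5098 + 5.4422 = 65.151
df = (3−1)(3−1) = 4. Since 65.151 > 7.779, reject the null hypothesis of independence at α = 0.1.

65.151; reject H₀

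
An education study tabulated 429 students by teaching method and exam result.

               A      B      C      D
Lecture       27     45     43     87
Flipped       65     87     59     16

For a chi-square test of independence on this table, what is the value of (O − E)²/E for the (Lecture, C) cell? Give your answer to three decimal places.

0.526

Row total (Lecture) = 202; column total (C) = 102; N = 429.
Expected count E = 202 × 102 / 429 = 48.027972.
Contribution = (O − E)²/E = (43 − 48.027972)² / 48.027972 = 0.526.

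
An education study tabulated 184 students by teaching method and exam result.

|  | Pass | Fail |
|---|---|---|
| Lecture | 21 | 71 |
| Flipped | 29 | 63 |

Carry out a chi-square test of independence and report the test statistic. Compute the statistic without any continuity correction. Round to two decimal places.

Row totals: 92, 92. Column totals: 50, 134. Grand total N = 184.
Expected counts (row total × column total / N):
  Lecture, Pass: 92×50/184 = 25.000
  Lecture, Fail: 92×134/184 = 67.000
  Flipped, Pass: 92×50/184 = 25.000
  Flipped, Fail: 92×134/184 = 67.000
Contributions (O − E)²/E:
  (21 − 25.000)²/25.000 = 0.6400
  (71 − 67.000)²/67.000 = 0.2388
  (29 − 25.000)²/25.000 = 0.6400
  (63 − 67.000)²/67.000 = 0.2388
χ² = 0.6400 + 0.2388 + 0.6400 + 0.2388 = 1.76

1.76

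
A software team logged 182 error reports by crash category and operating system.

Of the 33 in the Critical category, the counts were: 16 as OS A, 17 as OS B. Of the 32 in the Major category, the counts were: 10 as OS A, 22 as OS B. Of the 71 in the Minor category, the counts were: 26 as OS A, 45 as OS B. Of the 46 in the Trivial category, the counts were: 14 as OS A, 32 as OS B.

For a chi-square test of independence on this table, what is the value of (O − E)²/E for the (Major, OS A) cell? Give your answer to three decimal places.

0.222

Row total (Major) = 32; column total (OS A) = 66; N = 182.
Expected count E = 32 × 66 / 182 = 11.6044.
Contribution = (O − E)²/E = (10 − 11.6044)² / 11.6044 = 0.222.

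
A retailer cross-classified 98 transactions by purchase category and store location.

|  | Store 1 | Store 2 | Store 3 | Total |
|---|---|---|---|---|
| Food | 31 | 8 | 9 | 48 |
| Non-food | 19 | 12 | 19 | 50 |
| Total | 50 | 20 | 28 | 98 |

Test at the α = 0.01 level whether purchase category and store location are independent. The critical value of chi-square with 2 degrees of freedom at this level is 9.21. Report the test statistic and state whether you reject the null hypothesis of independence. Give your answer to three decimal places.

Grand total N = 98.
Expected counts (row total × column total / N):
  Food, Store 1: 48×50/98 = 24.4898
  Food, Store 2: 48×20/98 = 9.7959
  Food, Store 3: 48×28/98 = 13.7143
  Non-food, Store 1: 50×50/98 = 25.5102
  Non-food, Store 2: 50×20/98 = 10.2041
  Non-food, Store 3: 50×28/98 = 14.2857
Contributions (O − E)²/E:
  (31 − 24.4898)²/24.4898 = 1.7306
  (8 − 9.7959)²/9.7959 = 0.3292
  (9 − 13.7143)²/13.7143 = 1.6205
  (19 − 25.5102)²/25.5102 = 1.6614
  (12 − 10.2041)²/10.2041 = 0.3161
  (19 − 14.2857)²/14.2857 = 1.5557
χ² = 1.7306 + 0.3292 + 1.6205 + 1.6614 + 0.3161 + 1.5557 = 7.214
df = (2−1)(3−1) = 2. Since 7.214 < 9.21, fail to reject the null hypothesis of independence at α = 0.01.

7.214; fail to reject H₀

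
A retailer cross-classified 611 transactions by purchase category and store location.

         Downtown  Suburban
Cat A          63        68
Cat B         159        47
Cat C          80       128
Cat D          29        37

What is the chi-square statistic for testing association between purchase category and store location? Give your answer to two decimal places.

Row totals: 131, 206, 208, 66. Column totals: 331, 280. Grand total N = 611.
Expected counts (row total × column total / N):
  Cat A, Downtown: 131×331/611 = 70.9673
  Cat A, Suburban: 131×280/611 = 60.0327
  Cat B, Downtown: 206×331/611 = 111.5974
  Cat B, Suburban: 206×280/611 = 94.4026
  Cat C, Downtown: 208×331/611 = 112.6809
  Cat C, Suburban: 208×280/611 = 95.3191
  Cat D, Downtown: 66×331/611 = 35.7545
  Cat D, Suburban: 66×280/611 = 30.2455
Contributions (O − E)²/E:
  (63 − 70.9673)²/70.9673 = 0.8945
  (68 − 60.0327)²/60.0327 = 1.0574
  (159 − 111.5974)²/111.5974 = 20.1349
  (47 − 94.4026)²/94.4026 = 23.8024
  (80 − 112.6809)²/112.6809 = 9.4785
  (128 − 95.3191)²/95.3191 = 11.2049
  (29 − 35.7545)²/35.7545 = 1.2760
  (37 − 30.2455)²/30.2455 = 1.5084
χ² = 0.8945 + 1.0574 + 20.1349 + 23.8024 + 9.4785 + 11.2049 + 1.2760 + 1.5084 = 69.36

69.36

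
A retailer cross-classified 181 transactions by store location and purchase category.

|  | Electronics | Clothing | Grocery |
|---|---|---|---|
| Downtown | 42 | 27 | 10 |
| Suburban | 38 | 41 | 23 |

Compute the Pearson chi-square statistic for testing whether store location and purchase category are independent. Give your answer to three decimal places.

5.368

Row totals: 79, 102. Column totals: 80, 68, 33. Grand total N = 181.
Expected counts (row total × column total / N):
  Downtown, Electronics: 79×80/181 = 34.9171
  Downtown, Clothing: 79×68/181 = 29.6796
  Downtown, Grocery: 79×33/181 = 14.4033
  Suburban, Electronics: 102×80/181 = 45.0829
  Suburban, Clothing: 102×68/181 = 38.3204
  Suburban, Grocery: 102×33/181 = 18.5967
Contributions (O − E)²/E:
  (42 − 34.9171)²/34.9171 = 1.4368
  (27 − 29.6796)²/29.6796 = 0.2419
  (10 − 14.4033)²/14.4033 = 1.3462
  (38 − 45.0829)²/45.0829 = 1.1128
  (41 − 38.3204)²/38.3204 = 0.1874
  (23 − 18.5967)²/18.5967 = 1.0426
χ² = 1.4368 + 0.2419 + 1.3462 + 1.1128 + 0.1874 + 1.0426 = 5.368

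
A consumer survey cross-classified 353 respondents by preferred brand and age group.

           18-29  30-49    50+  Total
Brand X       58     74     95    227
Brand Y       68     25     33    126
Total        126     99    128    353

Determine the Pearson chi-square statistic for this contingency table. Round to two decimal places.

Grand total N = 353.
Expected counts (row total × column total / N):
  Brand X, 18-29: 227×126/353 = 81.025
  Brand X, 30-49: 227×99/353 = 63.663
  Brand X, 50+: 227×128/353 = 82.312
  Brand Y, 18-29: 126×126/353 = 44.975
  Brand Y, 30-49: 126×99/353 = 35.337
  Brand Y, 50+: 126×128/353 = 45.688
Contributions (O − E)²/E:
  (58 − 81.025)²/81.025 = 6.5430
  (74 − 63.663)²/63.663 = 1.6784
  (95 − 82.312)²/82.312 = 1.9558
  (68 − 44.975)²/44.975 = 11.7877
  (25 − 35.337)²/35.337 = 3.0238
  (33 − 45.688)²/45.688 = 3.5236
χ² = 6.5430 + 1.6784 + 1.9558 + 11.7877 + 3.0238 + 3.5236 = 28.51

28.51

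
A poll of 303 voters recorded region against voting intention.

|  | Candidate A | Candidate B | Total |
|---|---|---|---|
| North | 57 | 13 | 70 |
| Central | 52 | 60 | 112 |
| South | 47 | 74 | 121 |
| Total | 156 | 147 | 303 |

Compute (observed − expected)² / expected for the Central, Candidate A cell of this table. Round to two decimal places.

Row total (Central) = 112; column total (Candidate A) = 156; N = 303.
Expected count E = 112 × 156 / 303 = 57.6634.
Contribution = (O − E)²/E = (52 − 57.6634)² / 57.6634 = 0.56.

0.56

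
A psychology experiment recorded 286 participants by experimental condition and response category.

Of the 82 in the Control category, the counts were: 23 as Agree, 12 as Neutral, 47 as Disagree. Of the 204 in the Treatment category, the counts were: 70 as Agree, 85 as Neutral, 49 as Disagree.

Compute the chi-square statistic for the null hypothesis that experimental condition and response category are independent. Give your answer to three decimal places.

Row totals: 82, 204. Column totals: 93, 97, 96. Grand total N = 286.
Expected counts (row total × column total / N):
  Control, Agree: 82×93/286 = 26.6643
  Control, Neutral: 82×97/286 = 27.8112
  Control, Disagree: 82×96/286 = 27.5245
  Treatment, Agree: 204×93/286 = 66.3357
  Treatment, Neutral: 204×97/286 = 69.1888
  Treatment, Disagree: 204×96/286 = 68.4755
Contributions (O − E)²/E:
  (23 − 26.6643)²/26.6643 = 0.5036
  (12 − 27.8112)²/27.8112 = 8.9890
  (47 − 27.5245)²/27.5245 = 13.7803
  (70 − 66.3357)²/66.3357 = 0.2024
  (85 − 69.1888)²/69.1888 = 3.6132
  (49 − 68.4755)²/68.4755 = 5.5391
χ² = 0.5036 + 8.9890 + 13.7803 + 0.2024 + 3.6132 + 5.5391 = 32.628

32.628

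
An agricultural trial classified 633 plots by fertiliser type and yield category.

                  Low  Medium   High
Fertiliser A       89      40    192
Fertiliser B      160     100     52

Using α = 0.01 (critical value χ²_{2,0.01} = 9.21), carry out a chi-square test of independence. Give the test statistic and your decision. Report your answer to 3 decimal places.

Row totals: 321, 312. Column totals: 249, 140, 244. Grand total N = 633.
Expected counts (row total × column total / N):
  Fertiliser A, Low: 321×249/633 = 126.2701
  Fertiliser A, Medium: 321×140/633 = 70.9953
  Fertiliser A, High: 321×244/633 = 123.7346
  Fertiliser B, Low: 312×249/633 = 122.7299
  Fertiliser B, Medium: 312×140/633 = 69.0047
  Fertiliser B, High: 312×244/633 = 120.2654
Contributions (O − E)²/E:
  (89 − 126.2701)²/126.2701 = 11.0007
  (40 − 70.9953)²/70.9953 = 13.5320
  (192 − 123.7346)²/123.7346 = 37.6626
  (160 − 122.7299)²/122.7299 = 11.3180
  (100 − 69.0047)²/69.0047 = 13.9224
  (52 − 120.2654)²/120.2654 = 38.7490
χ² = 11.0007 + 13.5320 + 37.6626 + 11.3180 + 13.9224 + 38.7490 = 126.185
df = (2−1)(3−1) = 2. Since 126.185 > 9.21, reject the null hypothesis of independence at α = 0.01.

126.185; reject H₀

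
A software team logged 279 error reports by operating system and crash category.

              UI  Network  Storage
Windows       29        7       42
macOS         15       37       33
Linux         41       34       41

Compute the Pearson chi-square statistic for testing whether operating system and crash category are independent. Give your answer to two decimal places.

28.21

Row totals: 78, 85, 116. Column totals: 85, 78, 116. Grand total N = 279.
Expected counts (row total × column total / N):
  Windows, UI: 78×85/279 = 23.763
  Windows, Network: 78×78/279 = 21.806
  Windows, Storage: 78×116/279 = 32.430
  macOS, UI: 85×85/279 = 25.896
  macOS, Network: 85×78/279 = 23.763
  macOS, Storage: 85×116/279 = 35.341
  Linux, UI: 116×85/279 = 35.341
  Linux, Network: 116×78/279 = 32.430
  Linux, Storage: 116×116/279 = 48.229
Contributions (O − E)²/E:
  (29 − 23.763)²/23.763 = 1.1542
  (7 − 21.806)²/21.806 = 10.0531
  (42 − 32.430)²/32.430 = 2.8241
  (15 − 25.896)²/25.896 = 4.5846
  (37 − 23.763)²/23.763 = 7.3736
  (33 − 35.341)²/35.341 = 0.1551
  (41 − 35.341)²/35.341 = 0.9062
  (34 − 32.430)²/32.430 = 0.0760
  (41 − 48.229)²/48.229 = 1.0835
χ² = 1.1542 + 10.0531 + 2.8241 + 4.5846 + 7.3736 + 0.1551 + 0.9062 + 0.0760 + 1.0835 = 28.21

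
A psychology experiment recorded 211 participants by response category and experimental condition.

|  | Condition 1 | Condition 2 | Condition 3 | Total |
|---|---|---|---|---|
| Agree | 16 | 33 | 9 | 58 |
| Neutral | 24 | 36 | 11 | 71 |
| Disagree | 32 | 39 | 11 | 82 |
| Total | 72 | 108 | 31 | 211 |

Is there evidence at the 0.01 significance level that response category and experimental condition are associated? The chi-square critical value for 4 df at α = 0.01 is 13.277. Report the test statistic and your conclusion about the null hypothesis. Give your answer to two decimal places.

2.04; fail to reject H₀

Grand total N = 211.
Expected counts (row total × column total / N):
  Agree, Condition 1: 58×72/211 = 19.791
  Agree, Condition 2: 58×108/211 = 29.687
  Agree, Condition 3: 58×31/211 = 8.521
  Neutral, Condition 1: 71×72/211 = 24.227
  Neutral, Condition 2: 71×108/211 = 36.341
  Neutral, Condition 3: 71×31/211 = 10.431
  Disagree, Condition 1: 82×72/211 = 27.981
  Disagree, Condition 2: 82×108/211 = 41.972
  Disagree, Condition 3: 82×31/211 = 12.047
Contributions (O − E)²/E:
  (16 − 19.791)²/19.791 = 0.7262
  (33 − 29.687)²/29.687 = 0.3697
  (9 − 8.521)²/8.521 = 0.0269
  (24 − 24.227)²/24.227 = 0.0021
  (36 − 36.341)²/36.341 = 0.0032
  (11 − 10.431)²/10.431 = 0.0310
  (32 − 27.981)²/27.981 = 0.5773
  (39 − 41.972)²/41.972 = 0.2104
  (11 − 12.047)²/12.047 = 0.0910
χ² = 0.7262 + 0.3697 + 0.0269 + 0.0021 + 0.0032 + 0.0310 + 0.5773 + 0.2104 + 0.0910 = 2.04
df = (3−1)(3−1) = 4. Since 2.04 < 13.277, fail to reject the null hypothesis of independence at α = 0.01.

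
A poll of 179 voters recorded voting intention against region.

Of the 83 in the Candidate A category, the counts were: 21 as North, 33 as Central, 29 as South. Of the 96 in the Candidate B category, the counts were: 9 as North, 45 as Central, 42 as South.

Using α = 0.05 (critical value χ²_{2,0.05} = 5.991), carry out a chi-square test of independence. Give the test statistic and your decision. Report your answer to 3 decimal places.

8.125; reject H₀

Row totals: 83, 96. Column totals: 30, 78, 71. Grand total N = 179.
Expected counts (row total × column total / N):
  Candidate A, North: 83×30/179 = 13.9106
  Candidate A, Central: 83×78/179 = 36.1676
  Candidate A, South: 83×71/179 = 32.9218
  Candidate B, North: 96×30/179 = 16.0894
  Candidate B, Central: 96×78/179 = 41.8324
  Candidate B, South: 96×71/179 = 38.0782
Contributions (O − E)²/E:
  (21 − 13.9106)²/13.9106 = 3.6130
  (33 − 36.1676)²/36.1676 = 0.2774
  (29 − 32.9218)²/32.9218 = 0.4672
  (9 − 16.0894)²/16.0894 = 3.1238
  (45 − 41.8324)²/41.8324 = 0.2399
  (42 − 38.0782)²/38.0782 = 0.4039
χ² = 3.6130 + 0.2774 + 0.4672 + 3.1238 + 0.2399 + 0.4039 = 8.125
df = (2−1)(3−1) = 2. Since 8.125 > 5.991, reject the null hypothesis of independence at α = 0.05.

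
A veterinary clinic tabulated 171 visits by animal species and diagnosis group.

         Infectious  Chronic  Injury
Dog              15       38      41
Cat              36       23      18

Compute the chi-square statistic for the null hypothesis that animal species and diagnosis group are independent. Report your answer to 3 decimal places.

Row totals: 94, 77. Column totals: 51, 61, 59. Grand total N = 171.
Expected counts (row total × column total / N):
  Dog, Infectious: 94×51/171 = 28.0351
  Dog, Chronic: 94×61/171 = 33.5322
  Dog, Injury: 94×59/171 = 32.4327
  Cat, Infectious: 77×51/171 = 22.9649
  Cat, Chronic: 77×61/171 = 27.4678
  Cat, Injury: 77×59/171 = 26.5673
Contributions (O − E)²/E:
  (15 − 28.0351)²/28.0351 = 6.0608
  (38 − 33.5322)²/33.5322 = 0.5953
  (41 − 32.4327)²/32.4327 = 2.2631
  (36 − 22.9649)²/22.9649 = 7.3988
  (23 − 27.4678)²/27.4678 = 0.7267
  (18 − 26.5673)²/26.5673 = 2.7627
χ² = 6.0608 + 0.5953 + 2.2631 + 7.3988 + 0.7267 + 2.7627 = 19.807

19.807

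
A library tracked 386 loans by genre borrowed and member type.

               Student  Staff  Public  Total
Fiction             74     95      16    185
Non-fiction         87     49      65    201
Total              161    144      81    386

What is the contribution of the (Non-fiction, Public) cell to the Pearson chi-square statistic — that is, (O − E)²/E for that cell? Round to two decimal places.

Row total (Non-fiction) = 201; column total (Public) = 81; N = 386.
Expected count E = 201 × 81 / 386 = 42.179.
Contribution = (O − E)²/E = (65 − 42.179)² / 42.179 = 12.35.

12.35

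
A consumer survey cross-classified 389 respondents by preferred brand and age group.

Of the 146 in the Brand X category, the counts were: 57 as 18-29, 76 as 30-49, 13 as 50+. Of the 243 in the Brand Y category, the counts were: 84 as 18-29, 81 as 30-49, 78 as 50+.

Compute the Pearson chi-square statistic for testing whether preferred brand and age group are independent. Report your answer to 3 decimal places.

29.398

Row totals: 146, 243. Column totals: 141, 157, 91. Grand total N = 389.
Expected counts (row total × column total / N):
  Brand X, 18-29: 146×141/389 = 52.9203
  Brand X, 30-49: 146×157/389 = 58.9254
  Brand X, 50+: 146×91/389 = 34.1542
  Brand Y, 18-29: 243×141/389 = 88.0797
  Brand Y, 30-49: 243×157/389 = 98.0746
  Brand Y, 50+: 243×91/389 = 56.8458
Contributions (O − E)²/E:
  (57 − 52.9203)²/52.9203 = 0.3145
  (76 − 58.9254)²/58.9254 = 4.9476
  (13 − 34.1542)²/34.1542 = 13.1023
  (84 − 88.0797)²/88.0797 = 0.1890
  (81 − 98.0746)²/98.0746 = 2.9727
  (78 − 56.8458)²/56.8458 = 7.8722
χ² = 0.3145 + 4.9476 + 13.1023 + 0.1890 + 2.9727 + 7.8722 = 29.398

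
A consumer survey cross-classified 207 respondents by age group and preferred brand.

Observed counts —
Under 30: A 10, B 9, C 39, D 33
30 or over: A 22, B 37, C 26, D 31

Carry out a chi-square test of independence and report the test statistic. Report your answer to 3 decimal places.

21.500

Row totals: 91, 116. Column totals: 32, 46, 65, 64. Grand total N = 207.
Expected counts (row total × column total / N):
  Under 30, A: 91×32/207 = 14.0676
  Under 30, B: 91×46/207 = 20.2222
  Under 30, C: 91×65/207 = 28.5749
  Under 30, D: 91×64/207 = 28.1353
  30 or over, A: 116×32/207 = 17.9324
  30 or over, B: 116×46/207 = 25.7778
  30 or over, C: 116×65/207 = 36.4251
  30 or over, D: 116×64/207 = 35.8647
Contributions (O − E)²/E:
  (10 − 14.0676)²/14.0676 = 1.1761
  (9 − 20.2222)²/20.2222 = 6.2277
  (39 − 28.5749)²/28.5749 = 3.8034
  (33 − 28.1353)²/28.1353 = 0.8411
  (22 − 17.9324)²/17.9324 = 0.9227
  (37 − 25.7778)²/25.7778 = 4.8855
  (26 − 36.4251)²/36.4251 = 2.9837
  (31 − 35.8647)²/35.8647 = 0.6598
χ² = 1.1761 + 6.2277 + 3.8034 + 0.8411 + 0.9227 + 4.8855 + 2.9837 + 0.6598 = 21.500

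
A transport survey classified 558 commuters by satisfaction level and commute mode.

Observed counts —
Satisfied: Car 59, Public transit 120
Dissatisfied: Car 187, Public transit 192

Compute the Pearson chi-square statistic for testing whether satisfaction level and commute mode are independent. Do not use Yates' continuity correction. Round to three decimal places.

Row totals: 179, 379. Column totals: 246, 312. Grand total N = 558.
Expected counts (row total × column total / N):
  Satisfied, Car: 179×246/558 = 78.9140
  Satisfied, Public transit: 179×312/558 = 100.0860
  Dissatisfied, Car: 379×246/558 = 167.0860
  Dissatisfied, Public transit: 379×312/558 = 211.9140
Contributions (O − E)²/E:
  (59 − 78.9140)²/78.9140 = 5.0253
  (120 − 100.0860)²/100.0860 = 3.9623
  (187 − 167.0860)²/167.0860 = 2.3734
  (192 − 211.9140)²/211.9140 = 1.8714
χ² = 5.0253 + 3.9623 + 2.3734 + 1.8714 = 13.232

13.232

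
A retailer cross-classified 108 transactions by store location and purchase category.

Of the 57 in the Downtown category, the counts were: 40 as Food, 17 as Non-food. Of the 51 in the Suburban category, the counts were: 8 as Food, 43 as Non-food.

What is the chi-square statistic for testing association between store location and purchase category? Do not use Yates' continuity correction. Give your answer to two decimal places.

32.37

Row totals: 57, 51. Column totals: 48, 60. Grand total N = 108.
Expected counts (row total × column total / N):
  Downtown, Food: 57×48/108 = 25.333
  Downtown, Non-food: 57×60/108 = 31.667
  Suburban, Food: 51×48/108 = 22.667
  Suburban, Non-food: 51×60/108 = 28.333
Contributions (O − E)²/E:
  (40 − 25.333)²/25.333 = 8.4917
  (17 − 31.667)²/31.667 = 6.7932
  (8 − 22.667)²/22.667 = 9.4905
  (43 − 28.333)²/28.333 = 7.5926
χ² = 8.4917 + 6.7932 + 9.4905 + 7.5926 = 32.37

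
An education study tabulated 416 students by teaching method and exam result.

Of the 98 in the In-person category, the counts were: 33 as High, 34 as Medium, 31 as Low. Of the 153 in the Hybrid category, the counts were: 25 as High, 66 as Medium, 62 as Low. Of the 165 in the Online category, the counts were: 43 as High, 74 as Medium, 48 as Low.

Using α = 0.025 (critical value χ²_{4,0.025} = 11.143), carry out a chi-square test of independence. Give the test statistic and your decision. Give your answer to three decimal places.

Row totals: 98, 153, 165. Column totals: 101, 174, 141. Grand total N = 416.
Expected counts (row total × column total / N):
  In-person, High: 98×101/416 = 23.79327
  In-person, Medium: 98×174/416 = 40.99038
  In-person, Low: 98×141/416 = 33.21635
  Hybrid, High: 153×101/416 = 37.14663
  Hybrid, Medium: 153×174/416 = 63.99519
  Hybrid, Low: 153×141/416 = 51.85817
  Online, High: 165×101/416 = 40.06010
  Online, Medium: 165×174/416 = 69.01442
  Online, Low: 165×141/416 = 55.92548
Contributions (O − E)²/E:
  (33 − 23.79327)²/23.79327 = 3.5625
  (34 − 40.99038)²/40.99038 = 1.1921
  (31 − 33.21635)²/33.21635 = 0.1479
  (25 − 37.14663)²/37.14663 = 3.9718
  (66 − 63.99519)²/63.99519 = 0.0628
  (62 − 51.85817)²/51.85817 = 1.9834
  (43 − 40.06010)²/40.06010 = 0.2158
  (74 − 69.01442)²/69.01442 = 0.3602
  (48 − 55.92548)²/55.92548 = 1.1232
χ² = 3.5625 + 1.1921 + 0.1479 + 3.9718 + 0.0628 + 1.9834 + 0.2158 + 0.3602 + 1.1232 = 12.620
df = (3−1)(3−1) = 4. Since 12.620 > 11.143, reject the null hypothesis of independence at α = 0.025.

12.620; reject H₀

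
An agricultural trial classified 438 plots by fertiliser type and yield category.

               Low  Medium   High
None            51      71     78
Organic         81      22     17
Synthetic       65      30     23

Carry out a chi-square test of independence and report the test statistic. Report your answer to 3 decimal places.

Row totals: 200, 120, 118. Column totals: 197, 123, 118. Grand total N = 438.
Expected counts (row total × column total / N):
  None, Low: 200×197/438 = 89.95434
  None, Medium: 200×123/438 = 56.16438
  None, High: 200×118/438 = 53.88128
  Organic, Low: 120×197/438 = 53.97260
  Organic, Medium: 120×123/438 = 33.69863
  Organic, High: 120×118/438 = 32.32877
  Synthetic, Low: 118×197/438 = 53.07306
  Synthetic, Medium: 118×123/438 = 33.13699
  Synthetic, High: 118×118/438 = 31.78995
Contributions (O − E)²/E:
  (51 − 89.95434)²/89.95434 = 16.8690
  (71 − 56.16438)²/56.16438 = 3.9188
  (78 − 53.88128)²/53.88128 = 10.7962
  (81 − 53.97260)²/53.97260 = 13.5343
  (22 − 33.69863)²/33.69863 = 4.0612
  (17 − 32.32877)²/32.32877 = 7.2682
  (65 − 53.07306)²/53.07306 = 2.6803
  (30 − 33.13699)²/33.13699 = 0.2970
  (23 − 31.78995)²/31.78995 = 2.4304
χ² = 16.8690 + 3.9188 + 10.7962 + 13.5343 + 4.0612 + 7.2682 + 2.6803 + 0.2970 + 2.4304 = 61.855

61.855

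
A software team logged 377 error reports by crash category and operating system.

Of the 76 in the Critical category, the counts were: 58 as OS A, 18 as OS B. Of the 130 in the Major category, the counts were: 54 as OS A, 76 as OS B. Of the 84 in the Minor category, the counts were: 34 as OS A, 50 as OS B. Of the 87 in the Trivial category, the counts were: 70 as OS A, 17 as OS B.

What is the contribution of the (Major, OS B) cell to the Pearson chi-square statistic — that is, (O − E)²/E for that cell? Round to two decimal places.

Row total (Major) = 130; column total (OS B) = 161; N = 377.
Expected count E = 130 × 161 / 377 = 55.517.
Contribution = (O − E)²/E = (76 − 55.517)² / 55.517 = 7.56.

7.56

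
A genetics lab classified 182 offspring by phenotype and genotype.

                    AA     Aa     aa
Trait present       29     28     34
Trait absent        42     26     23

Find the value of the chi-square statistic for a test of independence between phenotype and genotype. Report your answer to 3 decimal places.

Row totals: 91, 91. Column totals: 71, 54, 57. Grand total N = 182.
Expected counts (row total × column total / N):
  Trait present, AA: 91×71/182 = 35.5000
  Trait present, Aa: 91×54/182 = 27.0000
  Trait present, aa: 91×57/182 = 28.5000
  Trait absent, AA: 91×71/182 = 35.5000
  Trait absent, Aa: 91×54/182 = 27.0000
  Trait absent, aa: 91×57/182 = 28.5000
Contributions (O − E)²/E:
  (29 − 35.5000)²/35.5000 = 1.1901
  (28 − 27.0000)²/27.0000 = 0.0370
  (34 − 28.5000)²/28.5000 = 1.0614
  (42 − 35.5000)²/35.5000 = 1.1901
  (26 − 27.0000)²/27.0000 = 0.0370
  (23 − 28.5000)²/28.5000 = 1.0614
χ² = 1.1901 + 0.0370 + 1.0614 + 1.1901 + 0.0370 + 1.0614 = 4.577

4.577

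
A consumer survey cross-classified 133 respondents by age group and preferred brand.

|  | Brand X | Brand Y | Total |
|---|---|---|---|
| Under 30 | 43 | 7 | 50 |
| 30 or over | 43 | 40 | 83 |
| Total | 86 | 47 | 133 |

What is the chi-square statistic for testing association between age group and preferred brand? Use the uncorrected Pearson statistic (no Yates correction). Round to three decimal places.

15.965

Grand total N = 133.
Expected counts (row total × column total / N):
  Under 30, Brand X: 50×86/133 = 32.3308
  Under 30, Brand Y: 50×47/133 = 17.6692
  30 or over, Brand X: 83×86/133 = 53.6692
  30 or over, Brand Y: 83×47/133 = 29.3308
Contributions (O − E)²/E:
  (43 − 32.3308)²/32.3308 = 3.5208
  (7 − 17.6692)²/17.6692 = 6.4424
  (43 − 53.6692)²/53.6692 = 2.1210
  (40 − 29.3308)²/29.3308 = 3.8810
χ² = 3.5208 + 6.4424 + 2.1210 + 3.8810 = 15.965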